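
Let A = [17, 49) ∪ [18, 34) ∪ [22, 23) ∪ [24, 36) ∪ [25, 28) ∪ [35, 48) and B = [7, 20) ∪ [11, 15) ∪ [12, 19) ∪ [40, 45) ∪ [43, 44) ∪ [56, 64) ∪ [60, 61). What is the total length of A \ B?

First set merges to [17, 49).
Second set merges to [7, 20), [40, 45), [56, 64).
A \ B = [20, 40), [45, 49).
Total: 20 + 4 = 24.

24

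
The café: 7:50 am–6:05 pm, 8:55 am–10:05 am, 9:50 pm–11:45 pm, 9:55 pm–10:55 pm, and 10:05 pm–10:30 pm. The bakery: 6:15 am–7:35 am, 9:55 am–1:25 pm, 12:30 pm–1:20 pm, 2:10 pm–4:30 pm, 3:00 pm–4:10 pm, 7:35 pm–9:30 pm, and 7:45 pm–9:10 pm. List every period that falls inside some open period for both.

9:55 am–1:25 pm, 2:10 pm–4:30 pm

First set merges to 7:50 am–6:05 pm, 9:50 pm–11:45 pm.
Second set merges to 6:15 am–7:35 am, 9:55 am–1:25 pm, 2:10 pm–4:30 pm, 7:35 pm–9:30 pm.
7:50 am–6:05 pm meets the second set on 9:55 am–1:25 pm, 2:10 pm–4:30 pm.
9:50 pm–11:45 pm: no overlap with the second set.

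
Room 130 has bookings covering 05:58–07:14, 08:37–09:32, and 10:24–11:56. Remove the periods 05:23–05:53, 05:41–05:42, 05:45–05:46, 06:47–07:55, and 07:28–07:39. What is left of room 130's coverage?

Second set merges to 05:23–05:53, 06:47–07:55.
05:58–07:14 with B removed leaves 05:58–06:47.
08:37–09:32 is untouched.
10:24–11:56 is untouched.

05:58–06:47, 08:37–09:32, 10:24–11:56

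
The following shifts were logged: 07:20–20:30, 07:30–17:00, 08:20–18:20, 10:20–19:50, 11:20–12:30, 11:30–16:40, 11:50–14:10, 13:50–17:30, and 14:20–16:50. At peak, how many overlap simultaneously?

At 11:50, 7 of the intervals are simultaneously active.
No point has more.

7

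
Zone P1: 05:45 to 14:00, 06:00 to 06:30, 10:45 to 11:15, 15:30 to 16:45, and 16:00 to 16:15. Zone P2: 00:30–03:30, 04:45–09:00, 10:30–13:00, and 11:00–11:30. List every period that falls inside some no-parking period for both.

Merge the first list: 05:45–14:00, 15:30–16:45.
Merge the second list: 00:30–03:30, 04:45–09:00, 10:30–13:00.
05:45–14:00 ∩ B → 05:45–09:00, 10:30–13:00.
15:30–16:45 meets no B interval.

05:45–09:00, 10:30–13:00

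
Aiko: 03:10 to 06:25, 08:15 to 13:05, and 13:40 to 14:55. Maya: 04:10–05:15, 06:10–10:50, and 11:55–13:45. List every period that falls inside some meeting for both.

03:10–06:25 overlaps B on 04:10–05:15, 06:10–06:25.
08:15–13:05 overlaps B on 08:15–10:50, 11:55–13:05.
13:40–14:55 overlaps B on 13:40–13:45.

04:10–05:15, 06:10–06:25, 08:15–10:50, 11:55–13:05, 13:40–13:45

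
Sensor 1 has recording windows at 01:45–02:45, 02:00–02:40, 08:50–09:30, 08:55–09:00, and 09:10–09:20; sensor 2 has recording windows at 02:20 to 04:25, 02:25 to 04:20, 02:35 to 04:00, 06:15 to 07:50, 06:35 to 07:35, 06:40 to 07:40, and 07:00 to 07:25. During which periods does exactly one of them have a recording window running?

01:45–02:20, 02:45–04:25, 06:15–07:50, 08:50–09:30

Merge the first list: 01:45–02:45, 08:50–09:30.
Merge the second list: 02:20–04:25, 06:15–07:50.
A but not B: 01:45–02:20, 08:50–09:30.
B but not A: 02:45–04:25, 06:15–07:50.
Combining gives A △ B.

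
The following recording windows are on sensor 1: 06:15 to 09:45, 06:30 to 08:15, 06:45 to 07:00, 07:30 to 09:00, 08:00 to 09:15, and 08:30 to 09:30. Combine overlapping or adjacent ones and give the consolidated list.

06:30–08:15 overlaps/touches 06:15–09:45 → extend to 06:15–09:45.
06:45–07:00 overlaps/touches 06:15–09:45 → extend to 06:15–09:45.
07:30–09:00 overlaps/touches 06:15–09:45 → extend to 06:15–09:45.
08:00–09:15 overlaps/touches 06:15–09:45 → extend to 06:15–09:45.
08:30–09:30 overlaps/touches 06:15–09:45 → extend to 06:15–09:45.

06:15–09:45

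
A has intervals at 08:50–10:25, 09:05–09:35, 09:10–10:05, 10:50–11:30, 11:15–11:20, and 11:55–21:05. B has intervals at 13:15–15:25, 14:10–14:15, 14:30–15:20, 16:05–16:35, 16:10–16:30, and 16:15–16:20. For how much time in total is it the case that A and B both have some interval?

2 h 40 min

Merge the first list: 08:50–10:25, 10:50–11:30, 11:55–21:05.
Merge the second list: 13:15–15:25, 16:05–16:35.
A ∩ B = 13:15–15:25, 16:05–16:35.
Total: 2 h 10 min + 30 min = 2 h 40 min.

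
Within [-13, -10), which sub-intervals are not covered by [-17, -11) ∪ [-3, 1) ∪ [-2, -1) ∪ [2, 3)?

After merging, the occupied span is [-17, -11), [-3, 1), [2, 3).
Uncovered inside [-13, -10): [-11, -10).

[-11, -10)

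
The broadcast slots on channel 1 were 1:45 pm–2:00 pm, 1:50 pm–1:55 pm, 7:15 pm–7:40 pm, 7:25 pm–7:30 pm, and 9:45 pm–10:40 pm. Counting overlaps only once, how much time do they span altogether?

Merged: 1:45 pm-2:00 pm, 7:15 pm-7:40 pm, 9:45 pm-10:40 pm.
Lengths: 15 min + 25 min + 55 min = 1 h 35 min.

1 h 35 min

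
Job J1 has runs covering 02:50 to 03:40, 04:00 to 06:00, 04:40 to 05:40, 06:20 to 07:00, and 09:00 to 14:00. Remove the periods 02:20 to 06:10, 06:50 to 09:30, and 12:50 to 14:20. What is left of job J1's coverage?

A, merged: 02:50–03:40, 04:00–06:00, 06:20–07:00, 09:00–14:00.
02:50–03:40: entirely removed.
04:00–06:00: entirely removed.
06:20–07:00 \ B = 06:20–06:50.
09:00–14:00 \ B = 09:30–12:50.

06:20–06:50, 09:30–12:50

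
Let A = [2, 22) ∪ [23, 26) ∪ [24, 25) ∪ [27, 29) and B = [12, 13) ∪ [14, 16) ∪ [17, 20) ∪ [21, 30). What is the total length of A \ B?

First set merges to [2, 22), [23, 26), [27, 29).
A \ B = [2, 12), [13, 14), [16, 17), [20, 21).
Total: 10 + 1 + 1 + 1 = 13.

13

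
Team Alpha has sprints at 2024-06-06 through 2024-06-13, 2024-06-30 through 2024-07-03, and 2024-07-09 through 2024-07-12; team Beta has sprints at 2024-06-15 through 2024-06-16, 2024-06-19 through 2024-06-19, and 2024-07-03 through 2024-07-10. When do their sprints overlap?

2024-07-03 through 2024-07-03, 2024-07-09 through 2024-07-10

2024-06-06 through 2024-06-13: no overlap with the second set.
2024-06-30 through 2024-07-03 meets the second set on 2024-07-03 through 2024-07-03.
2024-07-09 through 2024-07-12 meets the second set on 2024-07-09 through 2024-07-10.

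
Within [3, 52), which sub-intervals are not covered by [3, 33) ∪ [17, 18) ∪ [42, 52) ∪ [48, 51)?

Covered (merged): [3, 33), [42, 52).
Gaps within [3, 52): [33, 42).

[33, 42)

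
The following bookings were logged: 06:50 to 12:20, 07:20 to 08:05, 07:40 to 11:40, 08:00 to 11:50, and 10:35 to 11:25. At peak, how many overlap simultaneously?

Walk the sorted start/end points keeping a running depth.
The depth first hits 4 at 08:00.

4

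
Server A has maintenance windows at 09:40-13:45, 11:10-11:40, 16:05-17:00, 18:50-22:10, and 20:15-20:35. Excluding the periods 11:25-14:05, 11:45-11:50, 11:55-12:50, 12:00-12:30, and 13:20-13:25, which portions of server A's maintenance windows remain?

09:40–11:25, 16:05–17:00, 18:50–22:10

A, merged: 09:40–13:45, 16:05–17:00, 18:50–22:10.
B, merged: 11:25–14:05.
09:40–13:45 with B removed leaves 09:40–11:25.
16:05–17:00 is untouched.
18:50–22:10 is untouched.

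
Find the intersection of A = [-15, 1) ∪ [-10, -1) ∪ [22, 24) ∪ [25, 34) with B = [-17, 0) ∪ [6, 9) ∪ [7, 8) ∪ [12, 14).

[-15, 0)

Merge the first list: [-15, 1), [22, 24), [25, 34).
Merge the second list: [-17, 0), [6, 9), [12, 14).
[-15, 1) overlaps B on [-15, 0).
[22, 24) falls entirely outside B.
[25, 34) falls entirely outside B.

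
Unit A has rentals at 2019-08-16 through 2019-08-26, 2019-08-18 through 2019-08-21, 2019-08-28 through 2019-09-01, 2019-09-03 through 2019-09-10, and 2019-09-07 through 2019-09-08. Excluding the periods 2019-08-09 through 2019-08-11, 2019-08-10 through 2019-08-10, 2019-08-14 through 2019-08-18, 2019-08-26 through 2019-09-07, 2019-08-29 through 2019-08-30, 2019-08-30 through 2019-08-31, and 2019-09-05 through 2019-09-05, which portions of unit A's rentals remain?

First set merges to 2019-08-16 through 2019-08-26, 2019-08-28 through 2019-09-01, 2019-09-03 through 2019-09-10.
Second set merges to 2019-08-09 through 2019-08-11, 2019-08-14 through 2019-08-18, 2019-08-26 through 2019-09-07.
2019-08-16 through 2019-08-26 \ B = 2019-08-19 through 2019-08-25.
2019-08-28 through 2019-09-01: entirely removed.
2019-09-03 through 2019-09-10 \ B = 2019-09-08 through 2019-09-10.

2019-08-19 through 2019-08-25, 2019-09-08 through 2019-09-10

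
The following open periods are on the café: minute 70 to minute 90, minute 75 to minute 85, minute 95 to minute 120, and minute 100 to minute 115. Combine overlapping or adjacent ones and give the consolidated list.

minute 75 to minute 85 overlaps/touches minute 70 to minute 90 → extend to minute 70 to minute 90.
minute 95 to minute 120 is disjoint → start new block.
minute 100 to minute 115 overlaps/touches minute 95 to minute 120 → extend to minute 95 to minute 120.

minute 70 to minute 90, minute 95 to minute 120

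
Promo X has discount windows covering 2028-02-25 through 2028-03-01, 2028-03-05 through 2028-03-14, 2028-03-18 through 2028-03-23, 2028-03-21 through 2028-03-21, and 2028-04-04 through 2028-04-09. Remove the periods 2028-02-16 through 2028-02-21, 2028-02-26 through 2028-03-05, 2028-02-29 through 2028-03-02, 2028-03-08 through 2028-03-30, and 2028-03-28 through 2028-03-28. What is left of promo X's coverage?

2028-02-25 through 2028-02-25, 2028-03-06 through 2028-03-07, 2028-04-04 through 2028-04-09

First set merges to 2028-02-25 through 2028-03-01, 2028-03-05 through 2028-03-14, 2028-03-18 through 2028-03-23, 2028-04-04 through 2028-04-09.
Second set merges to 2028-02-16 through 2028-02-21, 2028-02-26 through 2028-03-05, 2028-03-08 through 2028-03-30.
2028-02-25 through 2028-03-01 minus B → 2028-02-25 through 2028-02-25.
2028-03-05 through 2028-03-14 minus B → 2028-03-06 through 2028-03-07.
2028-03-18 through 2028-03-23: fully covered by B → removed.
2028-04-04 through 2028-04-09: no B overlap → unchanged.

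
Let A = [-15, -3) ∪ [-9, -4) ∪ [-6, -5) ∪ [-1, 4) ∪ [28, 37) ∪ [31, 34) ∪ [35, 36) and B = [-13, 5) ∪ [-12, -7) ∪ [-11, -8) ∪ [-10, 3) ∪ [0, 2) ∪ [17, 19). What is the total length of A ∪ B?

A, merged: [-15, -3), [-1, 4), [28, 37).
B, merged: [-13, 5), [17, 19).
A ∪ B = [-15, 5), [17, 19), [28, 37).
Total: 20 + 2 + 9 = 31.

31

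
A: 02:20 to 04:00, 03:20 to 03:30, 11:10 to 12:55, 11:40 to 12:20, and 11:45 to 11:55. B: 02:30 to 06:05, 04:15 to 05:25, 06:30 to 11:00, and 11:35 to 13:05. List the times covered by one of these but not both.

02:20-02:30, 04:00-06:05, 06:30-11:00, 11:10-11:35, 12:55-13:05

First set merges to 02:20-04:00, 11:10-12:55.
Second set merges to 02:30-06:05, 06:30-11:00, 11:35-13:05.
A \ B = 02:20-02:30, 11:10-11:35.
B \ A = 04:00-06:05, 06:30-11:00, 12:55-13:05.
Union of the two gives the symmetric difference.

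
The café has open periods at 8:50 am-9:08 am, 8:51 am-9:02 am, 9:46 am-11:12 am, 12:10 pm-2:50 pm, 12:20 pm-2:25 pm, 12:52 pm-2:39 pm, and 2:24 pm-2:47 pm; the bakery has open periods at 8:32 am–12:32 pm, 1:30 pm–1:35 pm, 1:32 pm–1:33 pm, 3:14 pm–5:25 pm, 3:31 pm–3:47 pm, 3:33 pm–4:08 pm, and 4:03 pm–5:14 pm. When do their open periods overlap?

8:50 am–9:08 am, 9:46 am–11:12 am, 12:10 pm–12:32 pm, 1:30 pm–1:35 pm

Merge the first list: 8:50 am–9:08 am, 9:46 am–11:12 am, 12:10 pm–2:50 pm.
Merge the second list: 8:32 am–12:32 pm, 1:30 pm–1:35 pm, 3:14 pm–5:25 pm.
8:50 am–9:08 am overlaps B on 8:50 am–9:08 am.
9:46 am–11:12 am overlaps B on 9:46 am–11:12 am.
12:10 pm–2:50 pm overlaps B on 12:10 pm–12:32 pm, 1:30 pm–1:35 pm.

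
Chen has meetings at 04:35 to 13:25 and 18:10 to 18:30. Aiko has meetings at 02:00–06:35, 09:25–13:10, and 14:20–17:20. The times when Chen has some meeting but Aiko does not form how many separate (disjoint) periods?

A \ B = 06:35–09:25, 13:10–13:25, 18:10–18:30.
That is 3 disjoint pieces.

3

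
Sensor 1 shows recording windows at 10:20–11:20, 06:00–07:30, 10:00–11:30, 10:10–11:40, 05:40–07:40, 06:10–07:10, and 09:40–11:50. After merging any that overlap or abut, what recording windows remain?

Sort by start: 05:40-07:40, 06:00-07:30, 06:10-07:10, 09:40-11:50, 10:00-11:30, 10:10-11:40, 10:20-11:20.
06:00-07:30 overlaps/touches 05:40-07:40 → extend to 05:40-07:40.
06:10-07:10 overlaps/touches 05:40-07:40 → extend to 05:40-07:40.
09:40-11:50 is disjoint → start new block.
10:00-11:30 overlaps/touches 09:40-11:50 → extend to 09:40-11:50.
10:10-11:40 overlaps/touches 09:40-11:50 → extend to 09:40-11:50.
10:20-11:20 overlaps/touches 09:40-11:50 → extend to 09:40-11:50.

05:40-07:40, 09:40-11:50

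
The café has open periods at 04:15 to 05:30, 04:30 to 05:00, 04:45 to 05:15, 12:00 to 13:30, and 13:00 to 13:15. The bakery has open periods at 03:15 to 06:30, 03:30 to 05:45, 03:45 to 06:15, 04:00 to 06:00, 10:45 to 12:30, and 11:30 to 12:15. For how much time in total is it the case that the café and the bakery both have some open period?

Merge the first list: 04:15–05:30, 12:00–13:30.
Merge the second list: 03:15–06:30, 10:45–12:30.
A ∩ B = 04:15–05:30, 12:00–12:30.
Total: 1 h 15 min + 30 min = 1 h 45 min.

1 h 45 min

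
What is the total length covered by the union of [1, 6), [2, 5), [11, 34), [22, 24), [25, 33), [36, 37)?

Merged: [1, 6), [11, 34), [36, 37).
Lengths: 5 + 23 + 1 = 29.

29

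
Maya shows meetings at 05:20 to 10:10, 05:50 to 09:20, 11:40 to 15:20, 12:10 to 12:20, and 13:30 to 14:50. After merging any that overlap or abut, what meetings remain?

05:20-10:10, 11:40-15:20

05:50-09:20 overlaps/touches 05:20-10:10 → extend to 05:20-10:10.
11:40-15:20 is disjoint → start new block.
12:10-12:20 overlaps/touches 11:40-15:20 → extend to 11:40-15:20.
13:30-14:50 overlaps/touches 11:40-15:20 → extend to 11:40-15:20.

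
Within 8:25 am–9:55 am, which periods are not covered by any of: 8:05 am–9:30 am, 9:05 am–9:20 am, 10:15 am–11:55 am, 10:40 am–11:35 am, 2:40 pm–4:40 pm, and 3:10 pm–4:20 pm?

9:30 am–9:55 am

Covered (merged): 8:05 am–9:30 am, 10:15 am–11:55 am, 2:40 pm–4:40 pm.
Uncovered inside 8:25 am–9:55 am: 9:30 am–9:55 am.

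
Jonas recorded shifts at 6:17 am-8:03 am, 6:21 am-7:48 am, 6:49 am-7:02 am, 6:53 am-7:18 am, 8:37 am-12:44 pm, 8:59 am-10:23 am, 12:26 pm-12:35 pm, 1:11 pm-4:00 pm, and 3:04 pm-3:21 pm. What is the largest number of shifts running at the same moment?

4

Walk the sorted start/end points keeping a running depth.
The depth first hits 4 at 6:53 am.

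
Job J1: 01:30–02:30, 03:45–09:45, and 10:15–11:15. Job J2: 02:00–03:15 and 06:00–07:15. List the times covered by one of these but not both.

01:30-02:00, 02:30-03:15, 03:45-06:00, 07:15-09:45, 10:15-11:15

Only in the first: 01:30-02:00, 03:45-06:00, 07:15-09:45, 10:15-11:15.
Only in the second: 02:30-03:15.
Together these are the periods covered by exactly one.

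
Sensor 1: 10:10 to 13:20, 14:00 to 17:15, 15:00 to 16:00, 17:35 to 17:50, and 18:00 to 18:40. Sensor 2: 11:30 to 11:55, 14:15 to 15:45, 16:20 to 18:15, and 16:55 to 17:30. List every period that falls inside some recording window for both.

11:30-11:55, 14:15-15:45, 16:20-17:15, 17:35-17:50, 18:00-18:15

Merge the first list: 10:10-13:20, 14:00-17:15, 17:35-17:50, 18:00-18:40.
Merge the second list: 11:30-11:55, 14:15-15:45, 16:20-18:15.
10:10-13:20 meets the second set on 11:30-11:55.
14:00-17:15 meets the second set on 14:15-15:45, 16:20-17:15.
17:35-17:50 meets the second set on 17:35-17:50.
18:00-18:40 meets the second set on 18:00-18:15.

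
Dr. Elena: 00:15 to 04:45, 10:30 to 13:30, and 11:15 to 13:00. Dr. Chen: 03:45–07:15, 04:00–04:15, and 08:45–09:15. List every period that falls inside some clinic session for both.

A, merged: 00:15-04:45, 10:30-13:30.
B, merged: 03:45-07:15, 08:45-09:15.
00:15-04:45 overlaps B on 03:45-04:45.
10:30-13:30 falls entirely outside B.

03:45-04:45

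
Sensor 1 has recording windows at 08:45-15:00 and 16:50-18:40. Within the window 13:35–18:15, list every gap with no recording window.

After merging, the occupied span is 08:45-15:00, 16:50-18:40.
Gaps within 13:35-18:15: 15:00-16:50.

15:00-16:50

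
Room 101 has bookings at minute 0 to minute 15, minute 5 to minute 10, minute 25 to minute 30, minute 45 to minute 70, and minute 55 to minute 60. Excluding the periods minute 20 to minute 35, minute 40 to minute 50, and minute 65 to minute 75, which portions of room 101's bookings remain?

minute 0 to minute 15, minute 50 to minute 65

First set merges to minute 0 to minute 15, minute 25 to minute 30, minute 45 to minute 70.
minute 0 to minute 15: nothing removed.
minute 25 to minute 30: entirely removed.
minute 45 to minute 70 \ B = minute 50 to minute 65.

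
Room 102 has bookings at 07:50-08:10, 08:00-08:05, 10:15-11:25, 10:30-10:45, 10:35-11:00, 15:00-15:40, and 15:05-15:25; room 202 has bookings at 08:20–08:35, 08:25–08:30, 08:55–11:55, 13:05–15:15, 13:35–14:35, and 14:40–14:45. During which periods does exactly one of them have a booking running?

07:50–08:10, 08:20–08:35, 08:55–10:15, 11:25–11:55, 13:05–15:00, 15:15–15:40

Merge the first list: 07:50–08:10, 10:15–11:25, 15:00–15:40.
Merge the second list: 08:20–08:35, 08:55–11:55, 13:05–15:15.
A but not B: 07:50–08:10, 15:15–15:40.
B but not A: 08:20–08:35, 08:55–10:15, 11:25–11:55, 13:05–15:00.
Combining gives A △ B.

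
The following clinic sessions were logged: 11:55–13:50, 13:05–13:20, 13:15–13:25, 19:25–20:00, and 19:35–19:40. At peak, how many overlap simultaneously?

3

At 13:15, 3 of the intervals are simultaneously active.
No point has more.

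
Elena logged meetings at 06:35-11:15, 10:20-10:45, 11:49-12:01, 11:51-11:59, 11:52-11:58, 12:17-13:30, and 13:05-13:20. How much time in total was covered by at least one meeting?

6 h 5 min

Merged: 06:35–11:15, 11:49–12:01, 12:17–13:30.
Lengths: 4 h 40 min + 12 min + 1 h 13 min = 6 h 5 min.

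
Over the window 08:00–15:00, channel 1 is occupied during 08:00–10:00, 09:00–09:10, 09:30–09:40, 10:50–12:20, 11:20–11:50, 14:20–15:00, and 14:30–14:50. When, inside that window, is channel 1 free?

Covered (merged): 08:00–10:00, 10:50–12:20, 14:20–15:00.
Gaps within 08:00–15:00: 10:00–10:50, 12:20–14:20.

10:00–10:50, 12:20–14:20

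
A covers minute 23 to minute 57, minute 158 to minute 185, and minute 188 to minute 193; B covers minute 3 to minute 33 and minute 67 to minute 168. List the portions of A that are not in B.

minute 33 to minute 57, minute 168 to minute 185, minute 188 to minute 193

minute 23 to minute 57 minus B → minute 33 to minute 57.
minute 158 to minute 185 minus B → minute 168 to minute 185.
minute 188 to minute 193: no B overlap → unchanged.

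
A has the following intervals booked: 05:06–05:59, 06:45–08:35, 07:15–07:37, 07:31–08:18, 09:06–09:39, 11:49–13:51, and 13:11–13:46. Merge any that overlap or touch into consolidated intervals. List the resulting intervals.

06:45–08:35 is disjoint → start new block.
07:15–07:37 overlaps/touches 06:45–08:35 → extend to 06:45–08:35.
07:31–08:18 overlaps/touches 06:45–08:35 → extend to 06:45–08:35.
09:06–09:39 is disjoint → start new block.
11:49–13:51 is disjoint → start new block.
13:11–13:46 overlaps/touches 11:49–13:51 → extend to 11:49–13:51.

05:06–05:59, 06:45–08:35, 09:06–09:39, 11:49–13:51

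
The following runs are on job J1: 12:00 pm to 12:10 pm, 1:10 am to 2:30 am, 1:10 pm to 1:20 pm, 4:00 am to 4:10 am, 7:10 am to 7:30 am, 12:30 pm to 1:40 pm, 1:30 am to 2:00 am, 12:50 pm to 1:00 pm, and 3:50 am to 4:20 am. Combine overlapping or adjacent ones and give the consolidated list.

1:10 am-2:30 am, 3:50 am-4:20 am, 7:10 am-7:30 am, 12:00 pm-12:10 pm, 12:30 pm-1:40 pm

Sort by start: 1:10 am-2:30 am, 1:30 am-2:00 am, 3:50 am-4:20 am, 4:00 am-4:10 am, 7:10 am-7:30 am, 12:00 pm-12:10 pm, 12:30 pm-1:40 pm, 12:50 pm-1:00 pm, 1:10 pm-1:20 pm.
1:30 am-2:00 am overlaps/touches 1:10 am-2:30 am → extend to 1:10 am-2:30 am.
3:50 am-4:20 am is disjoint → start new block.
4:00 am-4:10 am overlaps/touches 3:50 am-4:20 am → extend to 3:50 am-4:20 am.
7:10 am-7:30 am is disjoint → start new block.
12:00 pm-12:10 pm is disjoint → start new block.
12:30 pm-1:40 pm is disjoint → start new block.
12:50 pm-1:00 pm overlaps/touches 12:30 pm-1:40 pm → extend to 12:30 pm-1:40 pm.
1:10 pm-1:20 pm overlaps/touches 12:30 pm-1:40 pm → extend to 12:30 pm-1:40 pm.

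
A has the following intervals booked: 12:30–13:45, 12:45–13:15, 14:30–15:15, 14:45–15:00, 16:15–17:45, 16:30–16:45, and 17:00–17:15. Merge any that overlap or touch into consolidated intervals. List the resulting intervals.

12:30-13:45, 14:30-15:15, 16:15-17:45

12:45-13:15 overlaps/touches 12:30-13:45 → extend to 12:30-13:45.
14:30-15:15 is disjoint → start new block.
14:45-15:00 overlaps/touches 14:30-15:15 → extend to 14:30-15:15.
16:15-17:45 is disjoint → start new block.
16:30-16:45 overlaps/touches 16:15-17:45 → extend to 16:15-17:45.
17:00-17:15 overlaps/touches 16:15-17:45 → extend to 16:15-17:45.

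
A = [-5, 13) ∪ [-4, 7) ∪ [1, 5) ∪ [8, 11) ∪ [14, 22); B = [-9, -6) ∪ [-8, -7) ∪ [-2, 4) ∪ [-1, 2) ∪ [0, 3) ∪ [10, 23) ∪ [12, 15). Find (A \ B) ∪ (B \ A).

First set merges to [-5, 13), [14, 22).
Second set merges to [-9, -6), [-2, 4), [10, 23).
A \ B = [-5, -2), [4, 10).
B \ A = [-9, -6), [13, 14), [22, 23).
Union of the two gives the symmetric difference.

[-9, -6) ∪ [-5, -2) ∪ [4, 10) ∪ [13, 14) ∪ [22, 23)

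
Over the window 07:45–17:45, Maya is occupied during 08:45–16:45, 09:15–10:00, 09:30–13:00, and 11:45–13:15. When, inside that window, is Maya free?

07:45–08:45, 16:45–17:45

The merged coverage is 08:45–16:45.
Gaps within 07:45–17:45: 07:45–08:45, 16:45–17:45.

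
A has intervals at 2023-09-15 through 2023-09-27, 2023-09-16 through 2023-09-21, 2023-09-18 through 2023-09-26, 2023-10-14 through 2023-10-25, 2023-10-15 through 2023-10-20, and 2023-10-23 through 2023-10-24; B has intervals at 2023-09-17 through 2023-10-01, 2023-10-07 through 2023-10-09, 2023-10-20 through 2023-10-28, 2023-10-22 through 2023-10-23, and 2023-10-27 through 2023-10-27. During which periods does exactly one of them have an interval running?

2023-09-15 through 2023-09-16, 2023-09-28 through 2023-10-01, 2023-10-07 through 2023-10-09, 2023-10-14 through 2023-10-19, 2023-10-26 through 2023-10-28

A, merged: 2023-09-15 through 2023-09-27, 2023-10-14 through 2023-10-25.
B, merged: 2023-09-17 through 2023-10-01, 2023-10-07 through 2023-10-09, 2023-10-20 through 2023-10-28.
A \ B = 2023-09-15 through 2023-09-16, 2023-10-14 through 2023-10-19.
B \ A = 2023-09-28 through 2023-10-01, 2023-10-07 through 2023-10-09, 2023-10-26 through 2023-10-28.
Union of the two gives the symmetric difference.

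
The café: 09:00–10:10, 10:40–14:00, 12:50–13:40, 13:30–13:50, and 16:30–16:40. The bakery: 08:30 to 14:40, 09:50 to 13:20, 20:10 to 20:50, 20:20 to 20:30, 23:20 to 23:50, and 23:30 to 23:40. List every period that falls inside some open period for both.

09:00–10:10, 10:40–14:00

First set merges to 09:00–10:10, 10:40–14:00, 16:30–16:40.
Second set merges to 08:30–14:40, 20:10–20:50, 23:20–23:50.
09:00–10:10 ∩ B → 09:00–10:10.
10:40–14:00 ∩ B → 10:40–14:00.
16:30–16:40 meets no B interval.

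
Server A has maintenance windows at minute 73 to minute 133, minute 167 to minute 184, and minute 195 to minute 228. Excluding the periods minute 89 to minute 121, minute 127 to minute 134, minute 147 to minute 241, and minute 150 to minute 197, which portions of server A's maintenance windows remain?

minute 73 to minute 89, minute 121 to minute 127

B, merged: minute 89 to minute 121, minute 127 to minute 134, minute 147 to minute 241.
minute 73 to minute 133 minus B → minute 73 to minute 89, minute 121 to minute 127.
minute 167 to minute 184: fully covered by B → removed.
minute 195 to minute 228: fully covered by B → removed.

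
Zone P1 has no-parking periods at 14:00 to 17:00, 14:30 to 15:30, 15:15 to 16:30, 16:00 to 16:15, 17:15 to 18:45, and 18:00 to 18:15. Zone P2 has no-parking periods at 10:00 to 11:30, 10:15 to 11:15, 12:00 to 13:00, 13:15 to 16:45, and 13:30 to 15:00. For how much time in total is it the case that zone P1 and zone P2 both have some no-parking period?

2 h 45 min

First set merges to 14:00-17:00, 17:15-18:45.
Second set merges to 10:00-11:30, 12:00-13:00, 13:15-16:45.
A ∩ B = 14:00-16:45.
Total: 2 h 45 min.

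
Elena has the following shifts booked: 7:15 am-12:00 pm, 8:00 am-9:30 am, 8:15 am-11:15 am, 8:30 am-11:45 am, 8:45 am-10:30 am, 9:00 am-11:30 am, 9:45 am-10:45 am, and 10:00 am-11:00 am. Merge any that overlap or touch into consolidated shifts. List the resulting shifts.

7:15 am-12:00 pm

8:00 am-9:30 am overlaps/touches 7:15 am-12:00 pm → extend to 7:15 am-12:00 pm.
8:15 am-11:15 am overlaps/touches 7:15 am-12:00 pm → extend to 7:15 am-12:00 pm.
8:30 am-11:45 am overlaps/touches 7:15 am-12:00 pm → extend to 7:15 am-12:00 pm.
8:45 am-10:30 am overlaps/touches 7:15 am-12:00 pm → extend to 7:15 am-12:00 pm.
9:00 am-11:30 am overlaps/touches 7:15 am-12:00 pm → extend to 7:15 am-12:00 pm.
9:45 am-10:45 am overlaps/touches 7:15 am-12:00 pm → extend to 7:15 am-12:00 pm.
10:00 am-11:00 am overlaps/touches 7:15 am-12:00 pm → extend to 7:15 am-12:00 pm.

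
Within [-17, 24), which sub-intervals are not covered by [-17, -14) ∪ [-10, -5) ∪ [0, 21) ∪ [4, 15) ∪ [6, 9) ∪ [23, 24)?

[-14, -10) ∪ [-5, 0) ∪ [21, 23)

The merged coverage is [-17, -14), [-10, -5), [0, 21), [23, 24).
Complement within [-17, 24): [-14, -10), [-5, 0), [21, 23).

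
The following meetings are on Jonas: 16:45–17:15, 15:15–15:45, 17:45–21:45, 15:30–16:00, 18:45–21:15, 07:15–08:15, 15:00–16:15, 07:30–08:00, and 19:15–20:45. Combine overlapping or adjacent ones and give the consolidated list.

07:15–08:15, 15:00–16:15, 16:45–17:15, 17:45–21:45

Sort by start: 07:15–08:15, 07:30–08:00, 15:00–16:15, 15:15–15:45, 15:30–16:00, 16:45–17:15, 17:45–21:45, 18:45–21:15, 19:15–20:45.
07:30–08:00 overlaps/touches 07:15–08:15 → extend to 07:15–08:15.
15:00–16:15 is disjoint → start new block.
15:15–15:45 overlaps/touches 15:00–16:15 → extend to 15:00–16:15.
15:30–16:00 overlaps/touches 15:00–16:15 → extend to 15:00–16:15.
16:45–17:15 is disjoint → start new block.
17:45–21:45 is disjoint → start new block.
18:45–21:15 overlaps/touches 17:45–21:45 → extend to 17:45–21:45.
19:15–20:45 overlaps/touches 17:45–21:45 → extend to 17:45–21:45.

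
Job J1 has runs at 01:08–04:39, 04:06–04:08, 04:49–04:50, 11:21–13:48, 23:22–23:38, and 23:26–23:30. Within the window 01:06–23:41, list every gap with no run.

After merging, the occupied span is 01:08–04:39, 04:49–04:50, 11:21–13:48, 23:22–23:38.
Gaps within 01:06–23:41: 01:06–01:08, 04:39–04:49, 04:50–11:21, 13:48–23:22, 23:38–23:41.

01:06–01:08, 04:39–04:49, 04:50–11:21, 13:48–23:22, 23:38–23:41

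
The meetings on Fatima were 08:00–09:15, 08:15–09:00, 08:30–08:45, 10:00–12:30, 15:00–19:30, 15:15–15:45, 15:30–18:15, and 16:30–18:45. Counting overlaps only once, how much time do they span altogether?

8 h 15 min

Merged: 08:00–09:15, 10:00–12:30, 15:00–19:30.
Lengths: 1 h 15 min + 2 h 30 min + 4 h 30 min = 8 h 15 min.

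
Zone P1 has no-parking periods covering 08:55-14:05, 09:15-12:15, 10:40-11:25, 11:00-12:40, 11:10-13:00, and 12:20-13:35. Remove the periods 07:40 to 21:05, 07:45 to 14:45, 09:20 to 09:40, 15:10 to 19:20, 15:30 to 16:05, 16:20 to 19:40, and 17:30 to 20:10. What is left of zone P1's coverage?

none

First set merges to 08:55-14:05.
Second set merges to 07:40-21:05.
08:55-14:05: fully covered by B → removed.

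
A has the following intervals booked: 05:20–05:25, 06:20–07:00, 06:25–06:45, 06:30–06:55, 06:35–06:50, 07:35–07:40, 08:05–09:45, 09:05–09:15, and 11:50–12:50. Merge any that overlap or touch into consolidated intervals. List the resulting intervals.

05:20–05:25, 06:20–07:00, 07:35–07:40, 08:05–09:45, 11:50–12:50

06:20–07:00 is disjoint → start new block.
06:25–06:45 overlaps/touches 06:20–07:00 → extend to 06:20–07:00.
06:30–06:55 overlaps/touches 06:20–07:00 → extend to 06:20–07:00.
06:35–06:50 overlaps/touches 06:20–07:00 → extend to 06:20–07:00.
07:35–07:40 is disjoint → start new block.
08:05–09:45 is disjoint → start new block.
09:05–09:15 overlaps/touches 08:05–09:45 → extend to 08:05–09:45.
11:50–12:50 is disjoint → start new block.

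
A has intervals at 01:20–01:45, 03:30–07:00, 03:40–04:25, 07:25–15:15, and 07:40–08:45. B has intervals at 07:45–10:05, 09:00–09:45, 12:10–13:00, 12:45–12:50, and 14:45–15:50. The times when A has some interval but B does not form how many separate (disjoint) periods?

First set merges to 01:20–01:45, 03:30–07:00, 07:25–15:15.
Second set merges to 07:45–10:05, 12:10–13:00, 14:45–15:50.
A \ B = 01:20–01:45, 03:30–07:00, 07:25–07:45, 10:05–12:10, 13:00–14:45.
That is 5 disjoint pieces.

5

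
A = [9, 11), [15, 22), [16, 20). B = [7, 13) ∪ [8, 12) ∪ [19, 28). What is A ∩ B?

[9, 11) ∪ [19, 22)

Merge the first list: [9, 11), [15, 22).
Merge the second list: [7, 13), [19, 28).
[9, 11) ∩ B → [9, 11).
[15, 22) ∩ B → [19, 22).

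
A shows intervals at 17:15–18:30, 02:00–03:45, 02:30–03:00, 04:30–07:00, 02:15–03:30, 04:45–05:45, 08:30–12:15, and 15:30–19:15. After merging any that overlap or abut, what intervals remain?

02:00-03:45, 04:30-07:00, 08:30-12:15, 15:30-19:15

Sort by start: 02:00-03:45, 02:15-03:30, 02:30-03:00, 04:30-07:00, 04:45-05:45, 08:30-12:15, 15:30-19:15, 17:15-18:30.
02:15-03:30 overlaps/touches 02:00-03:45 → extend to 02:00-03:45.
02:30-03:00 overlaps/touches 02:00-03:45 → extend to 02:00-03:45.
04:30-07:00 is disjoint → start new block.
04:45-05:45 overlaps/touches 04:30-07:00 → extend to 04:30-07:00.
08:30-12:15 is disjoint → start new block.
15:30-19:15 is disjoint → start new block.
17:15-18:30 overlaps/touches 15:30-19:15 → extend to 15:30-19:15.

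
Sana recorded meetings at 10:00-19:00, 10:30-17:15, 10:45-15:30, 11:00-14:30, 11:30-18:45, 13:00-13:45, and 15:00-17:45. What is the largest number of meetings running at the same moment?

Walk the sorted start/end points keeping a running depth.
The depth first hits 6 at 13:00.

6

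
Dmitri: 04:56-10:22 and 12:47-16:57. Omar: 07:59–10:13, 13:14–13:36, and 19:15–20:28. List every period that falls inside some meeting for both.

07:59-10:13, 13:14-13:36

04:56-10:22 overlaps B on 07:59-10:13.
12:47-16:57 overlaps B on 13:14-13:36.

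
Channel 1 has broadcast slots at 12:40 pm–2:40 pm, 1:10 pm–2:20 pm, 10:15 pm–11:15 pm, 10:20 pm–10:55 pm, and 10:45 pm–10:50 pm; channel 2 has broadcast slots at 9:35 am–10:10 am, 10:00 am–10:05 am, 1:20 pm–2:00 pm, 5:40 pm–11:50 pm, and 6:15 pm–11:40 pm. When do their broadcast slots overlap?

1:20 pm–2:00 pm, 10:15 pm–11:15 pm

First set merges to 12:40 pm–2:40 pm, 10:15 pm–11:15 pm.
Second set merges to 9:35 am–10:10 am, 1:20 pm–2:00 pm, 5:40 pm–11:50 pm.
12:40 pm–2:40 pm overlaps B on 1:20 pm–2:00 pm.
10:15 pm–11:15 pm overlaps B on 10:15 pm–11:15 pm.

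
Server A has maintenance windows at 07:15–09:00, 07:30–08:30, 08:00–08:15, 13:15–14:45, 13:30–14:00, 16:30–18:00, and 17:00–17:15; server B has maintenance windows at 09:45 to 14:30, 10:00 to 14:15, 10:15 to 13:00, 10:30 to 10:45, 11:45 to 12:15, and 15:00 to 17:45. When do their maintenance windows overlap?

13:15-14:30, 16:30-17:45

First set merges to 07:15-09:00, 13:15-14:45, 16:30-18:00.
Second set merges to 09:45-14:30, 15:00-17:45.
07:15-09:00 meets no B interval.
13:15-14:45 ∩ B → 13:15-14:30.
16:30-18:00 ∩ B → 16:30-17:45.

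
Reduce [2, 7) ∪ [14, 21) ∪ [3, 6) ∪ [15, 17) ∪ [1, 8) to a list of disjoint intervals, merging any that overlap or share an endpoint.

[1, 8) ∪ [14, 21)

Sort by start: [1, 8), [2, 7), [3, 6), [14, 21), [15, 17).
[2, 7) overlaps/touches [1, 8) → extend to [1, 8).
[3, 6) overlaps/touches [1, 8) → extend to [1, 8).
[14, 21) is disjoint → start new block.
[15, 17) overlaps/touches [14, 21) → extend to [14, 21).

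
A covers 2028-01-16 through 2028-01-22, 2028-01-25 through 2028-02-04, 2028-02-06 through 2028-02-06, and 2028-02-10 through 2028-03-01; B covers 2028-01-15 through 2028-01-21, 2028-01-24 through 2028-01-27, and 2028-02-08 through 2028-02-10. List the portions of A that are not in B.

2028-01-22 through 2028-01-22, 2028-01-28 through 2028-02-04, 2028-02-06 through 2028-02-06, 2028-02-11 through 2028-03-01

2028-01-16 through 2028-01-22 with B removed leaves 2028-01-22 through 2028-01-22.
2028-01-25 through 2028-02-04 with B removed leaves 2028-01-28 through 2028-02-04.
2028-02-06 through 2028-02-06 is untouched.
2028-02-10 through 2028-03-01 with B removed leaves 2028-02-11 through 2028-03-01.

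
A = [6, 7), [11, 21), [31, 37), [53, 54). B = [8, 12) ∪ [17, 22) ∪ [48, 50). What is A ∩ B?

[11, 12) ∪ [17, 21)

[6, 7) meets no B interval.
[11, 21) ∩ B → [11, 12), [17, 21).
[31, 37) meets no B interval.
[53, 54) meets no B interval.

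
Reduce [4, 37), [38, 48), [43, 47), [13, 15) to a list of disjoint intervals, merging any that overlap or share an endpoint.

Sort by start: [4, 37), [13, 15), [38, 48), [43, 47).
[13, 15) overlaps/touches [4, 37) → extend to [4, 37).
[38, 48) is disjoint → start new block.
[43, 47) overlaps/touches [38, 48) → extend to [38, 48).

[4, 37) ∪ [38, 48)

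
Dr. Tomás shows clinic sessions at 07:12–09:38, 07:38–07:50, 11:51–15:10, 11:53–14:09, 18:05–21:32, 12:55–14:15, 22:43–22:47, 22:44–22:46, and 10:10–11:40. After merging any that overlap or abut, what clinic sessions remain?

Sort by start: 07:12-09:38, 07:38-07:50, 10:10-11:40, 11:51-15:10, 11:53-14:09, 12:55-14:15, 18:05-21:32, 22:43-22:47, 22:44-22:46.
07:38-07:50 overlaps/touches 07:12-09:38 → extend to 07:12-09:38.
10:10-11:40 is disjoint → start new block.
11:51-15:10 is disjoint → start new block.
11:53-14:09 overlaps/touches 11:51-15:10 → extend to 11:51-15:10.
12:55-14:15 overlaps/touches 11:51-15:10 → extend to 11:51-15:10.
18:05-21:32 is disjoint → start new block.
22:43-22:47 is disjoint → start new block.
22:44-22:46 overlaps/touches 22:43-22:47 → extend to 22:43-22:47.

07:12-09:38, 10:10-11:40, 11:51-15:10, 18:05-21:32, 22:43-22:47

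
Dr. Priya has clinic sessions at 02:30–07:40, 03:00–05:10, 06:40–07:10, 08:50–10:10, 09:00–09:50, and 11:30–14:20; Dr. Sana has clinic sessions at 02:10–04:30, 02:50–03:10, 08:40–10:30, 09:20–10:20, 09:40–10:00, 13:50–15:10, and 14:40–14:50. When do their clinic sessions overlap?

Merge the first list: 02:30–07:40, 08:50–10:10, 11:30–14:20.
Merge the second list: 02:10–04:30, 08:40–10:30, 13:50–15:10.
02:30–07:40 meets the second set on 02:30–04:30.
08:50–10:10 meets the second set on 08:50–10:10.
11:30–14:20 meets the second set on 13:50–14:20.

02:30–04:30, 08:50–10:10, 13:50–14:20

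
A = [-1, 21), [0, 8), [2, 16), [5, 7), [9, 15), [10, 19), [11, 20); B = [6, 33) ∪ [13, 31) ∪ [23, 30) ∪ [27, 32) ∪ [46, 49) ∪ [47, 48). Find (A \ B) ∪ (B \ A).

Merge the first list: [-1, 21).
Merge the second list: [6, 33), [46, 49).
A but not B: [-1, 6).
B but not A: [21, 33), [46, 49).
Combining gives A △ B.

[-1, 6) ∪ [21, 33) ∪ [46, 49)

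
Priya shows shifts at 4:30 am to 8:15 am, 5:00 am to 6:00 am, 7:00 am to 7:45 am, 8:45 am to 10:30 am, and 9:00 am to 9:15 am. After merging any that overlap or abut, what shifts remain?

4:30 am-8:15 am, 8:45 am-10:30 am

5:00 am-6:00 am overlaps/touches 4:30 am-8:15 am → extend to 4:30 am-8:15 am.
7:00 am-7:45 am overlaps/touches 4:30 am-8:15 am → extend to 4:30 am-8:15 am.
8:45 am-10:30 am is disjoint → start new block.
9:00 am-9:15 am overlaps/touches 8:45 am-10:30 am → extend to 8:45 am-10:30 am.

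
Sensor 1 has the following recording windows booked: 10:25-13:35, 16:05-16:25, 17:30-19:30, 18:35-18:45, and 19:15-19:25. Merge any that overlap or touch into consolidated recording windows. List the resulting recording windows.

16:05–16:25 is disjoint → start new block.
17:30–19:30 is disjoint → start new block.
18:35–18:45 overlaps/touches 17:30–19:30 → extend to 17:30–19:30.
19:15–19:25 overlaps/touches 17:30–19:30 → extend to 17:30–19:30.

10:25–13:35, 16:05–16:25, 17:30–19:30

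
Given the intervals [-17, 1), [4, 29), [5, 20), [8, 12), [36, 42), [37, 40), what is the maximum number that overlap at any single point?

Sweep endpoints in order; track running count of active intervals.
Peak of 3 reached at 8.

3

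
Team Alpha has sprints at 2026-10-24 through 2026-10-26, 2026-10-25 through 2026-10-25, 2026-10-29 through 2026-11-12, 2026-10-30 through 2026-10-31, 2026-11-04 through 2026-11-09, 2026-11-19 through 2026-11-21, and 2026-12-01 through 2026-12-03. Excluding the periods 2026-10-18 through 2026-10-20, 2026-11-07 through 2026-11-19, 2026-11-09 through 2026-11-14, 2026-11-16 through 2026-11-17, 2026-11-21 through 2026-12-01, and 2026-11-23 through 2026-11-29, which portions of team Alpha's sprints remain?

2026-10-24 through 2026-10-26, 2026-10-29 through 2026-11-06, 2026-11-20 through 2026-11-20, 2026-12-02 through 2026-12-03

Merge the first list: 2026-10-24 through 2026-10-26, 2026-10-29 through 2026-11-12, 2026-11-19 through 2026-11-21, 2026-12-01 through 2026-12-03.
Merge the second list: 2026-10-18 through 2026-10-20, 2026-11-07 through 2026-11-19, 2026-11-21 through 2026-12-01.
2026-10-24 through 2026-10-26: no B overlap → unchanged.
2026-10-29 through 2026-11-12 minus B → 2026-10-29 through 2026-11-06.
2026-11-19 through 2026-11-21 minus B → 2026-11-20 through 2026-11-20.
2026-12-01 through 2026-12-03 minus B → 2026-12-02 through 2026-12-03.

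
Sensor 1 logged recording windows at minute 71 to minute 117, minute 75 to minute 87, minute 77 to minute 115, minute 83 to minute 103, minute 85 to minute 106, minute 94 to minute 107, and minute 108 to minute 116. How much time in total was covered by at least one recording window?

46 minutes

Merged: minute 71 to minute 117.
Length: 46 minutes.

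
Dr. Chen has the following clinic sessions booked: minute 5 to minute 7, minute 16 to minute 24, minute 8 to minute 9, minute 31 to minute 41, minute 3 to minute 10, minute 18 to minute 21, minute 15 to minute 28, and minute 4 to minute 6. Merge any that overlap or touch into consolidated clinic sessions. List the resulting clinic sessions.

Sort by start: minute 3 to minute 10, minute 4 to minute 6, minute 5 to minute 7, minute 8 to minute 9, minute 15 to minute 28, minute 16 to minute 24, minute 18 to minute 21, minute 31 to minute 41.
minute 4 to minute 6 overlaps/touches minute 3 to minute 10 → extend to minute 3 to minute 10.
minute 5 to minute 7 overlaps/touches minute 3 to minute 10 → extend to minute 3 to minute 10.
minute 8 to minute 9 overlaps/touches minute 3 to minute 10 → extend to minute 3 to minute 10.
minute 15 to minute 28 is disjoint → start new block.
minute 16 to minute 24 overlaps/touches minute 15 to minute 28 → extend to minute 15 to minute 28.
minute 18 to minute 21 overlaps/touches minute 15 to minute 28 → extend to minute 15 to minute 28.
minute 31 to minute 41 is disjoint → start new block.

minute 3 to minute 10, minute 15 to minute 28, minute 31 to minute 41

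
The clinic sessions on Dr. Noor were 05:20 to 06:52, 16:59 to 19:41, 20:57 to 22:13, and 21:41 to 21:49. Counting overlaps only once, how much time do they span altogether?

5 h 30 min

Merged: 05:20-06:52, 16:59-19:41, 20:57-22:13.
Lengths: 1 h 32 min + 2 h 42 min + 1 h 16 min = 5 h 30 min.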